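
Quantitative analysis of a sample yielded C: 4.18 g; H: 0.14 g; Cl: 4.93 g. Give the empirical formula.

n(C) = 4.18/12.01 = 0.348, n(H) = 0.14/1.008 = 0.1389, n(Cl) = 4.93/35.45 = 0.1391
Ratios (÷ 0.1389): C 2.506, H 1.000, Cl 1.001
Multiply by 2: C 5.01, H 2.00, Cl 2.00 → C5H2Cl2

C5H2Cl2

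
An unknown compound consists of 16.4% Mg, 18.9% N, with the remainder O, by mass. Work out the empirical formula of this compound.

MgN2O6

Assume 100 g: 16.4 g Mg, 18.9 g N, 64.7 g O.
n(Mg) = 16.4/24.31 = 0.6746, n(N) = 18.9/14.01 = 1.349, n(O) = 64.7/16.00 = 4.044
Ratios (÷ 0.6746): Mg 1.000, N 2.000, O 5.994
≈ 1:2:6 → MgN2O6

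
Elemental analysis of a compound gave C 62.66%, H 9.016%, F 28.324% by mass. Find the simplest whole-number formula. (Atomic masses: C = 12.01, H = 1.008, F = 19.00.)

Assume 100 g: 62.66 g C, 9.016 g H, 28.324 g F.
C: 62.66 g ÷ 12.01 g/mol = 5.217 mol
H: 9.016 g ÷ 1.008 g/mol = 8.944 mol
F: 28.324 g ÷ 19.00 g/mol = 1.491 mol
Smallest is F at 1.491 mol; normalising gives C 3.500, H 6.000, F 1.000
×2: C 7.00, H 12.00, F 2.00 → C7H12F2

C7H12F2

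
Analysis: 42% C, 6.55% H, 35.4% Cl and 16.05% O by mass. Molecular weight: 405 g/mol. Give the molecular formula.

C14H26Cl4O4

Assume 100 g: 42 g C, 6.55 g H, 35.4 g Cl, 16.05 g O.
C: 42 g ÷ 12.01 g/mol = 3.497 mol
H: 6.55 g ÷ 1.008 g/mol = 6.498 mol
Cl: 35.4 g ÷ 35.45 g/mol = 0.9986 mol
O: 16.05 g ÷ 16.00 g/mol = 1.003 mol
Smallest is Cl at 0.9986 mol; normalising gives C 3.502, H 6.507, Cl 1.000, O 1.005
Multiply by 2: C 7.00, H 13.01, Cl 2.00, O 2.01 → C7H13Cl2O2
Empirical-formula mass = 200.07 g/mol
n = 405 / 200.07 = 2.02 ≈ 2
Molecular formula = (C7H13Cl2O2)×2 = C14H26Cl4O4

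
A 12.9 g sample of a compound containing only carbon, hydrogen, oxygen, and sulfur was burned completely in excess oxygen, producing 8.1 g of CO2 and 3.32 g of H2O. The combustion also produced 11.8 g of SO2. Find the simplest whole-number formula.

C2H4O3S2

mol C = 8.1 / 44.01 = 0.1840; mass C = 0.1840 × 12.01 = 2.210 g
mol H = 2 × (3.32 / 18.02) = 0.3685; mass H = 0.3685 × 1.008 = 0.3714 g
mol S = 11.8 / 64.07 = 0.1842; mass S = 5.906 g
mass O = 12.9 − (8.488) = 4.412 g → mol O = 0.2757
Smallest is C at 0.184 mol; normalising gives C 1.000, H 2.002, O 1.498, S 1.001
Scaling by 2: C 2.00, H 4.00, O 3.00, S 2.00 → C2H4O3S2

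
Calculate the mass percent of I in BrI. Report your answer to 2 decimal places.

61.36%

Molar mass = 1(79.90) + 1(126.90) = 206.800 g/mol
Mass of I per mole = 1 × 126.90 = 126.900 g
% I = 126.900 / 206.800 × 100 = 61.36%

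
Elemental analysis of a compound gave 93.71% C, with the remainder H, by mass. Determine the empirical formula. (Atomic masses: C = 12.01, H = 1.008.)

C5H4

Assume 100 g: 93.71 g C, 6.29 g H.
n(C) = 93.71/12.01 = 7.803, n(H) = 6.29/1.008 = 6.24
Divide by the smallest (6.24 mol H): C 1.250, H 1.000
Multiply by 4: C 5.00, H 4.00 → C5H4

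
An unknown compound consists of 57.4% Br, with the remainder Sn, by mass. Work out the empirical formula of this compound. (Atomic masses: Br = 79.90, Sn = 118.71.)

Br2Sn

Assume 100 g: 57.4 g Br, 42.6 g Sn.
Br: 57.4 g ÷ 79.90 g/mol = 0.7184 mol
Sn: 42.6 g ÷ 118.71 g/mol = 0.3589 mol
Ratios (÷ 0.3589): Br 2.002, Sn 1.000
Ratio ≈ 2:1, so the empirical formula is Br2Sn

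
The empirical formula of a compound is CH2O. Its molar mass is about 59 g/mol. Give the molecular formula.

Empirical-formula mass = 30.03 g/mol
n = 59 / 30.03 = 1.96 ≈ 2
Molecular formula = (CH2O)2 = C2H4O2

C2H4O2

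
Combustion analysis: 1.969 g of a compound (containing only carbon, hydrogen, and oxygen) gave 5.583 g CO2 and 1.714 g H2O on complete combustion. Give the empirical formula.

mol C = 5.583 / 44.01 = 0.1269; mass C = 0.1269 × 12.01 = 1.524 g
mol H = 2 × (1.714 / 18.02) = 0.1902; mass H = 0.1902 × 1.008 = 0.1918 g
mass O = 1.969 − (1.715) = 0.2537 g → mol O = 0.01586
Smallest is O at 0.01586 mol; normalising gives C 8.001, H 11.998, O 1.000
→ C8H12O

C8H12O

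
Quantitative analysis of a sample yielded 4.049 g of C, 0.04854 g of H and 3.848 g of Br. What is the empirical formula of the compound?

C7HBr

C: 4.049 g ÷ 12.01 g/mol = 0.3371 mol
H: 0.04854 g ÷ 1.008 g/mol = 0.04815 mol
Br: 3.848 g ÷ 79.90 g/mol = 0.04816 mol
Smallest is H at 0.04815 mol; normalising gives C 7.001, H 1.000, Br 1.000
Ratio ≈ 7:1:1, so the empirical formula is C7HBr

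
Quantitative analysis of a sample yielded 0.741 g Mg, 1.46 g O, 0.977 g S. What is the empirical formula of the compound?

MgO3S

n(Mg) = 0.741/24.31 = 0.03048, n(O) = 1.46/16.00 = 0.09125, n(S) = 0.977/32.07 = 0.03046
Ratios (÷ 0.03046): Mg 1.001, O 2.995, S 1.000
→ MgO3S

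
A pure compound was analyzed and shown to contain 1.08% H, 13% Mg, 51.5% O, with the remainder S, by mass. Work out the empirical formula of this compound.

H2MgO6S2

Assume 100 g: 1.08 g H, 13 g Mg, 51.5 g O, 34.42 g S.
Moles — H: 1.08 / 1.008 = 1.071 mol; Mg: 13 / 24.31 = 0.5348 mol; O: 51.5 / 16.00 = 3.219 mol; S: 34.42 / 32.07 = 1.073 mol
Smallest is Mg at 0.5348 mol; normalising gives H 2.004, Mg 1.000, O 6.019, S 2.007
≈ 2:1:6:2 → H2MgO6S2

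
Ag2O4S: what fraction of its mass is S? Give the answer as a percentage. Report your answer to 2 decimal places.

10.29%

Molar mass = 2(107.87) + 4(16.00) + 1(32.07) = 311.810 g/mol
Mass of S per mole = 1 × 32.07 = 32.070 g
% S = 32.070 / 311.810 × 100 = 10.29%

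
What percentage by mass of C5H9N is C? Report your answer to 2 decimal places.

Molar mass = 5(12.01) + 9(1.008) + 1(14.01) = 83.132 g/mol
Mass of C per mole = 5 × 12.01 = 60.050 g
% C = 60.050 / 83.132 × 100 = 72.23%

72.23%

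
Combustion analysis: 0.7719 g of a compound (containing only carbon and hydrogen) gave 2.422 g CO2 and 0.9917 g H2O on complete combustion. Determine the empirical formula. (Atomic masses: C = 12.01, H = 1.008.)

mol C = 2.422 / 44.01 = 0.05503; mass C = 0.05503 × 12.01 = 0.6609 g
mol H = 2 × (0.9917 / 18.02) = 0.1101; mass H = 0.1101 × 1.008 = 0.1109 g
Ratios (÷ 0.05503): C 1.000, H 2.000
→ CH2

CH2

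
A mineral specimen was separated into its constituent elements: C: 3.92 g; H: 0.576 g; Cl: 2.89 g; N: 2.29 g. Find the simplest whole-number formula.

n(C) = 3.92/12.01 = 0.3264, n(H) = 0.576/1.008 = 0.5714, n(Cl) = 2.89/35.45 = 0.08152, n(N) = 2.29/14.01 = 0.1635
Divide by the smallest (0.08152 mol Cl): C 4.004, H 7.009, Cl 1.000, N 2.005
→ C4H7ClN2

C4H7ClN2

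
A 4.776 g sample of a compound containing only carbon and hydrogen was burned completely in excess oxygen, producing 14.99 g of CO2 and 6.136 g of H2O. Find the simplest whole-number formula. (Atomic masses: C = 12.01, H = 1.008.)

CH2

mol C = 14.99 / 44.01 = 0.3406; mass C = 0.3406 × 12.01 = 4.091 g
mol H = 2 × (6.136 / 18.02) = 0.6810; mass H = 0.6810 × 1.008 = 0.6865 g
Ratios (÷ 0.3406): C 1.000, H 1.999
≈ 1:2 → CH2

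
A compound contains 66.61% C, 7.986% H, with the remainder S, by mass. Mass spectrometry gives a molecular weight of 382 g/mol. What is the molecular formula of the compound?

Assume 100 g: 66.61 g C, 7.986 g H, 25.404 g S.
Moles — C: 66.61 / 12.01 = 5.546 mol; H: 7.986 / 1.008 = 7.923 mol; S: 25.404 / 32.07 = 0.7921 mol
Smallest is S at 0.7921 mol; normalising gives C 7.002, H 10.002, S 1.000
→ C7H10S
Empirical-formula mass = 126.22 g/mol
n = 382 / 126.22 = 3.03 ≈ 3
Molecular formula = (C7H10S)×3 = C21H30S3

C21H30S3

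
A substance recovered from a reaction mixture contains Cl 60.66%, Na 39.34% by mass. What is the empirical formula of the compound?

Assume 100 g: 60.66 g Cl, 39.34 g Na.
Moles — Cl: 60.66 / 35.45 = 1.711 mol; Na: 39.34 / 22.99 = 1.711 mol
Ratios (÷ 1.711): Cl 1.000, Na 1.000
→ ClNa

ClNa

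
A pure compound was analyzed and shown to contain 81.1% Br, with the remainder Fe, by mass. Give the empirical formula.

Br3Fe

Assume 100 g: 81.1 g Br, 18.9 g Fe.
Br: 81.1 g ÷ 79.90 g/mol = 1.015 mol
Fe: 18.9 g ÷ 55.85 g/mol = 0.3384 mol
Divide by the smallest (0.3384 mol Fe): Br 2.999, Fe 1.000
→ Br3Fe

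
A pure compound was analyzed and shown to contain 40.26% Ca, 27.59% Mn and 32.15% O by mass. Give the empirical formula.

Assume 100 g: 40.26 g Ca, 27.59 g Mn, 32.15 g O.
Ca: 40.26 g ÷ 40.08 g/mol = 1.004 mol
Mn: 27.59 g ÷ 54.94 g/mol = 0.5022 mol
O: 32.15 g ÷ 16.00 g/mol = 2.009 mol
Divide by the smallest (0.5022 mol Mn): Ca 2.000, Mn 1.000, O 4.001
≈ 2:1:4 → Ca2MnO4

Ca2MnO4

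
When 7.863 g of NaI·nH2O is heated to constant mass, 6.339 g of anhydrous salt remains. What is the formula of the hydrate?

Mass of water lost = 7.863 − 6.339 = 1.524 g → 1.524 / 18.02 = 0.08457 mol H2O
Molar mass of NaI = 149.89 g/mol → mol NaI = 6.339 / 149.89 = 0.04229
n = 0.08457 / 0.04229 = 2.00 ≈ 2 → NaI·2H2O

NaI·2H2O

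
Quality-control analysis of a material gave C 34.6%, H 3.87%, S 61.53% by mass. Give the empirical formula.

Assume 100 g: 34.6 g C, 3.87 g H, 61.53 g S.
n(C) = 34.6/12.01 = 2.881, n(H) = 3.87/1.008 = 3.839, n(S) = 61.53/32.07 = 1.919
Smallest is S at 1.919 mol; normalising gives C 1.502, H 2.001, S 1.000
×2: C 3.00, H 4.00, S 2.00 → C3H4S2

C3H4S2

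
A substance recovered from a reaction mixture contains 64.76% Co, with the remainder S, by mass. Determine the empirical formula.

Assume 100 g: 64.76 g Co, 35.24 g S.
Moles — Co: 64.76 / 58.93 = 1.099 mol; S: 35.24 / 32.07 = 1.099 mol
Divide by the smallest (1.099 mol S): Co 1.000, S 1.000
≈ 1:1 → CoS

CoS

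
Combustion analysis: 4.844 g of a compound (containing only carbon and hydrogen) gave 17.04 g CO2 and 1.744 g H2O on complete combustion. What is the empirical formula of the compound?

mol C = 17.04 / 44.01 = 0.3872; mass C = 0.3872 × 12.01 = 4.650 g
mol H = 2 × (1.744 / 18.02) = 0.1936; mass H = 0.1936 × 1.008 = 0.1951 g
Ratios (÷ 0.1936): C 2.000, H 1.000
≈ 2:1 → C2H

C2H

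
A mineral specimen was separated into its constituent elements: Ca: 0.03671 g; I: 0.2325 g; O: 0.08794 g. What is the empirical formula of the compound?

CaI2O6

n(Ca) = 0.03671/40.08 = 0.0009159, n(I) = 0.2325/126.90 = 0.001832, n(O) = 0.08794/16.00 = 0.005496
Divide by the smallest (0.0009159 mol Ca): Ca 1.000, I 2.000, O 6.001
≈ 1:2:6 → CaI2O6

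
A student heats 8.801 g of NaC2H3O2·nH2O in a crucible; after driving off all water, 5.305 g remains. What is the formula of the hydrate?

Mass of water lost = 8.801 − 5.305 = 3.496 g → 3.496 / 18.02 = 0.194 mol H2O
Molar mass of NaC2H3O2 = 82.03 g/mol → mol NaC2H3O2 = 5.305 / 82.03 = 0.06467
n = 0.194 / 0.06467 = 3.00 ≈ 3 → NaC2H3O2·3H2O

NaC2H3O2·3H2O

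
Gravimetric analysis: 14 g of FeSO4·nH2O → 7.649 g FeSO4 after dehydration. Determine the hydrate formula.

Mass of water lost = 14 − 7.649 = 6.351 g → 6.351 / 18.02 = 0.3524 mol H2O
Molar mass of FeSO4 = 151.92 g/mol → mol FeSO4 = 7.649 / 151.92 = 0.05035
n = 0.3524 / 0.05035 = 7.00 ≈ 7 → FeSO4·7H2O

FeSO4·7H2O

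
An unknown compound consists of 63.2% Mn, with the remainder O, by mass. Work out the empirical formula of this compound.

MnO2

Assume 100 g: 63.2 g Mn, 36.8 g O.
n(Mn) = 63.2/54.94 = 1.15, n(O) = 36.8/16.00 = 2.3
Ratios (÷ 1.15): Mn 1.000, O 1.999
≈ 1:2 → MnO2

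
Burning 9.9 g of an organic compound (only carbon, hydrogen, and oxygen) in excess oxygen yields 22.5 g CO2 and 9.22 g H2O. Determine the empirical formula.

C3H6O

mol C = 22.5 / 44.01 = 0.5112; mass C = 0.5112 × 12.01 = 6.140 g
mol H = 2 × (9.22 / 18.02) = 1.023; mass H = 1.023 × 1.008 = 1.031 g
mass O = 9.9 − (7.172) = 2.728 g → mol O = 0.1705
Divide by the smallest (0.1705 mol O): C 2.998, H 6.001, O 1.000
≈ 3:6:1 → C3H6O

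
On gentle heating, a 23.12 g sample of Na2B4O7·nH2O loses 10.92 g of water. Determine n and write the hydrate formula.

Na2B4O7·10H2O

Mass of anhydrous Na2B4O7 = 23.12 − 10.92 = 12.2 g
mol H2O = 10.92 / 18.02 = 0.606
Molar mass of Na2B4O7 = 201.22 g/mol → mol Na2B4O7 = 12.2 / 201.22 = 0.06063
n = 0.606 / 0.06063 = 9.99 ≈ 10 → Na2B4O7·10H2O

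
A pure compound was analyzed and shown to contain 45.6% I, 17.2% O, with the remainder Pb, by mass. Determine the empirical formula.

Assume 100 g: 45.6 g I, 17.2 g O, 37.2 g Pb.
n(I) = 45.6/126.90 = 0.3593, n(O) = 17.2/16.00 = 1.075, n(Pb) = 37.2/207.2 = 0.1795
Ratios (÷ 0.1795): I 2.001, O 5.988, Pb 1.000
→ I2O6Pb

I2O6Pb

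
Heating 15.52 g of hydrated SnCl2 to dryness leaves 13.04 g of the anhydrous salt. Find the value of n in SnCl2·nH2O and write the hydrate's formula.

SnCl2·2H2O

Mass of water lost = 15.52 − 13.04 = 2.48 g → 2.48 / 18.02 = 0.1376 mol H2O
Molar mass of SnCl2 = 189.61 g/mol → mol SnCl2 = 13.04 / 189.61 = 0.06877
n = 0.1376 / 0.06877 = 2.00 ≈ 2 → SnCl2·2H2O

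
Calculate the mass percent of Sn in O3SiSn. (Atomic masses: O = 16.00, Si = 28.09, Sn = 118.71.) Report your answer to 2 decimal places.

60.94%

Molar mass = 3(16.00) + 1(28.09) + 1(118.71) = 194.800 g/mol
Mass of Sn per mole = 1 × 118.71 = 118.710 g
% Sn = 118.710 / 194.800 × 100 = 60.94%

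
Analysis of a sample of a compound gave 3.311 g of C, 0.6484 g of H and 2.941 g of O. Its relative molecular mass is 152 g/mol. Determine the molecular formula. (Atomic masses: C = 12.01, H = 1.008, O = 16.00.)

C6H14O4

C: 3.311 g ÷ 12.01 g/mol = 0.2757 mol
H: 0.6484 g ÷ 1.008 g/mol = 0.6433 mol
O: 2.941 g ÷ 16.00 g/mol = 0.1838 mol
Smallest is O at 0.1838 mol; normalising gives C 1.500, H 3.500, O 1.000
×2: C 3.00, H 7.00, O 2.00 → C3H7O2
Empirical-formula mass = 75.09 g/mol
n = 152 / 75.09 = 2.02 ≈ 2
Molecular formula = (C3H7O2)×2 = C6H14O4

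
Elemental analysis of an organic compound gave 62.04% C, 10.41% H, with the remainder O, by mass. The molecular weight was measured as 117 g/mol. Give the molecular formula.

C6H12O2

Assume 100 g: 62.04 g C, 10.41 g H, 27.55 g O.
C: 62.04 g ÷ 12.01 g/mol = 5.166 mol
H: 10.41 g ÷ 1.008 g/mol = 10.33 mol
O: 27.55 g ÷ 16.00 g/mol = 1.722 mol
Divide by the smallest (1.722 mol O): C 3.000, H 5.998, O 1.000
Ratio ≈ 3:6:1, so the empirical formula is C3H6O
Empirical-formula mass = 58.08 g/mol
n = 117 / 58.08 = 2.01 ≈ 2
Molecular formula = (C3H6O)×2 = C6H12O2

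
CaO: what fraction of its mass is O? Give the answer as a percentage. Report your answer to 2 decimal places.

28.53%

Molar mass = 1(40.08) + 1(16.00) = 56.080 g/mol
Mass of O per mole = 1 × 16.00 = 16.000 g
% O = 16.000 / 56.080 × 100 = 28.53%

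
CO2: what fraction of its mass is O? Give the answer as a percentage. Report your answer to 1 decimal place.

Molar mass = 1(12.01) + 2(16.00) = 44.010 g/mol
Mass of O per mole = 2 × 16.00 = 32.000 g
% O = 32.000 / 44.010 × 100 = 72.7%

72.7%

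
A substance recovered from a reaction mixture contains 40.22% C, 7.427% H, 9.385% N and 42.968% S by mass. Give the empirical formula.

C5H11NS2

Assume 100 g: 40.22 g C, 7.427 g H, 9.385 g N, 42.968 g S.
C: 40.22 g ÷ 12.01 g/mol = 3.349 mol
H: 7.427 g ÷ 1.008 g/mol = 7.368 mol
N: 9.385 g ÷ 14.01 g/mol = 0.6699 mol
S: 42.968 g ÷ 32.07 g/mol = 1.34 mol
Smallest is N at 0.6699 mol; normalising gives C 4.999, H 10.999, N 1.000, S 2.000
→ C5H11NS2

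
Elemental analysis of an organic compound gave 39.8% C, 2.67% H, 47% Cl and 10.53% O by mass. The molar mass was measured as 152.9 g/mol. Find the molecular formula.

C5H4Cl2O

Assume 100 g: 39.8 g C, 2.67 g H, 47 g Cl, 10.53 g O.
Moles — C: 39.8 / 12.01 = 3.314 mol; H: 2.67 / 1.008 = 2.649 mol; Cl: 47 / 35.45 = 1.326 mol; O: 10.53 / 16.00 = 0.6581 mol
Divide by the smallest (0.6581 mol O): C 5.035, H 4.025, Cl 2.015, O 1.000
Ratio ≈ 5:4:2:1, so the empirical formula is C5H4Cl2O
Empirical-formula mass = 150.98 g/mol
n = 152.9 / 150.98 = 1.01 ≈ 1
Molecular formula = empirical formula = C5H4Cl2O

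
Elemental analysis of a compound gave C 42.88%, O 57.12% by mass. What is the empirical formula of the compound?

CO

Assume 100 g: 42.88 g C, 57.12 g O.
n(C) = 42.88/12.01 = 3.57, n(O) = 57.12/16.00 = 3.57
Ratios (÷ 3.57): C 1.000, O 1.000
→ CO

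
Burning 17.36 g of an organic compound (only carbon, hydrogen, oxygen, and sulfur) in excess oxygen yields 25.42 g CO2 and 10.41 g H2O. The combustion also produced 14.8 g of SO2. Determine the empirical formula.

C5H10OS2

mol C = 25.42 / 44.01 = 0.5776; mass C = 0.5776 × 12.01 = 6.937 g
mol H = 2 × (10.41 / 18.02) = 1.155; mass H = 1.155 × 1.008 = 1.165 g
mol S = 14.8 / 64.07 = 0.2310; mass S = 7.408 g
mass O = 17.36 − (15.51) = 1.850 g → mol O = 0.1156
Ratios (÷ 0.1156): C 4.994, H 9.991, O 1.000, S 1.997
Ratio ≈ 5:10:1:2, so the empirical formula is C5H10OS2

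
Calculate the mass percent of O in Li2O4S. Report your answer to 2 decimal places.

Molar mass = 2(6.94) + 4(16.00) + 1(32.07) = 109.950 g/mol
Mass of O per mole = 4 × 16.00 = 64.000 g
% O = 64.000 / 109.950 × 100 = 58.21%

58.21%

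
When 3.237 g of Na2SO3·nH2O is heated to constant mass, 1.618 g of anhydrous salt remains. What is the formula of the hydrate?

Mass of water lost = 3.237 − 1.618 = 1.619 g → 1.619 / 18.02 = 0.08984 mol H2O
Molar mass of Na2SO3 = 126.05 g/mol → mol Na2SO3 = 1.618 / 126.05 = 0.01284
n = 0.08984 / 0.01284 = 7.00 ≈ 7 → Na2SO3·7H2O

Na2SO3·7H2O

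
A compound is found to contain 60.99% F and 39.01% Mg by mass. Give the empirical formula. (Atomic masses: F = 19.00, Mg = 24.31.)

Assume 100 g: 60.99 g F, 39.01 g Mg.
n(F) = 60.99/19.00 = 3.21, n(Mg) = 39.01/24.31 = 1.605
Ratios (÷ 1.605): F 2.000, Mg 1.000
→ F2Mg

F2Mg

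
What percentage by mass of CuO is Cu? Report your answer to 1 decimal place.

79.9%

Molar mass = 1(63.55) + 1(16.00) = 79.550 g/mol
Mass of Cu per mole = 1 × 63.55 = 63.550 g
% Cu = 63.550 / 79.550 × 100 = 79.9%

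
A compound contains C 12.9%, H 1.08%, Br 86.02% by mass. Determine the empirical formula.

Assume 100 g: 12.9 g C, 1.08 g H, 86.02 g Br.
Moles — C: 12.9 / 12.01 = 1.074 mol; H: 1.08 / 1.008 = 1.071 mol; Br: 86.02 / 79.90 = 1.077 mol
Ratios (÷ 1.071): C 1.002, H 1.000, Br 1.005
→ CHBr

CHBr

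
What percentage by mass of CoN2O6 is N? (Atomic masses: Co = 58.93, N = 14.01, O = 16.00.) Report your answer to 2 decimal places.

Molar mass = 1(58.93) + 2(14.01) + 6(16.00) = 182.950 g/mol
Mass of N per mole = 2 × 14.01 = 28.020 g
% N = 28.020 / 182.950 × 100 = 15.32%

15.32%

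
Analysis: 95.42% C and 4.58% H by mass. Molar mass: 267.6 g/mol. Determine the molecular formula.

C21H12

Assume 100 g: 95.42 g C, 4.58 g H.
Moles — C: 95.42 / 12.01 = 7.945 mol; H: 4.58 / 1.008 = 4.544 mol
Ratios (÷ 4.544): C 1.749, H 1.000
Scaling by 4: C 6.99, H 4.00 → C7H4
Empirical-formula mass = 88.10 g/mol
n = 267.6 / 88.10 = 3.04 ≈ 3
Molecular formula = (C7H4)×3 = C21H12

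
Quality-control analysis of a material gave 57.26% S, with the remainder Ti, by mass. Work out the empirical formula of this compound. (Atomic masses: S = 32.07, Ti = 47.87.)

Assume 100 g: 57.26 g S, 42.74 g Ti.
Moles — S: 57.26 / 32.07 = 1.785 mol; Ti: 42.74 / 47.87 = 0.8928 mol
Divide by the smallest (0.8928 mol Ti): S 2.000, Ti 1.000
Ratio ≈ 2:1, so the empirical formula is S2Ti

S2Ti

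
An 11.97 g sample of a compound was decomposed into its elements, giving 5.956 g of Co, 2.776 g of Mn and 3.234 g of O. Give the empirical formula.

Co2MnO4

Co: 5.956 g ÷ 58.93 g/mol = 0.1011 mol
Mn: 2.776 g ÷ 54.94 g/mol = 0.05053 mol
O: 3.234 g ÷ 16.00 g/mol = 0.2021 mol
Divide by the smallest (0.05053 mol Mn): Co 2.000, Mn 1.000, O 4.000
≈ 2:1:4 → Co2MnO4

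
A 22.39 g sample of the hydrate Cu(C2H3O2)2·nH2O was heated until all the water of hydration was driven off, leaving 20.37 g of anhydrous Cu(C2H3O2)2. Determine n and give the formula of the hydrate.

Mass of water lost = 22.39 − 20.37 = 2.02 g → 2.02 / 18.02 = 0.1121 mol H2O
Molar mass of Cu(C2H3O2)2 = 181.64 g/mol → mol Cu(C2H3O2)2 = 20.37 / 181.64 = 0.1121
n = 0.1121 / 0.1121 = 1.00 ≈ 1 → Cu(C2H3O2)2·H2O

Cu(C2H3O2)2·H2O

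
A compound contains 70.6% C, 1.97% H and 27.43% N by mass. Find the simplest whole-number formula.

C3HN

Assume 100 g: 70.6 g C, 1.97 g H, 27.43 g N.
C: 70.6 g ÷ 12.01 g/mol = 5.878 mol
H: 1.97 g ÷ 1.008 g/mol = 1.954 mol
N: 27.43 g ÷ 14.01 g/mol = 1.958 mol
Smallest is H at 1.954 mol; normalising gives C 3.008, H 1.000, N 1.002
Ratio ≈ 3:1:1, so the empirical formula is C3HN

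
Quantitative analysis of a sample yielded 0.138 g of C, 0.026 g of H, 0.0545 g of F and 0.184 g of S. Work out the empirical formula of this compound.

C4H9FS2

n(C) = 0.138/12.01 = 0.01149, n(H) = 0.026/1.008 = 0.02579, n(F) = 0.0545/19.00 = 0.002868, n(S) = 0.184/32.07 = 0.005737
Divide by the smallest (0.002868 mol F): C 4.006, H 8.992, F 1.000, S 2.000
Ratio ≈ 4:9:1:2, so the empirical formula is C4H9FS2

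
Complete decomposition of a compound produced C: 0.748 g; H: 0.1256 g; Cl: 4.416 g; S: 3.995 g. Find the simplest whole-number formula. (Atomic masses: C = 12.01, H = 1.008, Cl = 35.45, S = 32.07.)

CH2Cl2S2

C: 0.748 g ÷ 12.01 g/mol = 0.06228 mol
H: 0.1256 g ÷ 1.008 g/mol = 0.1246 mol
Cl: 4.416 g ÷ 35.45 g/mol = 0.1246 mol
S: 3.995 g ÷ 32.07 g/mol = 0.1246 mol
Divide by the smallest (0.06228 mol C): C 1.000, H 2.001, Cl 2.000, S 2.000
Ratio ≈ 1:2:2:2, so the empirical formula is CH2Cl2S2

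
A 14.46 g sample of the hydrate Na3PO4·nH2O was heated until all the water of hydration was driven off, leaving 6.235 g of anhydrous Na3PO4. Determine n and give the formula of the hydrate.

Mass of water lost = 14.46 − 6.235 = 8.225 g → 8.225 / 18.02 = 0.4564 mol H2O
Molar mass of Na3PO4 = 163.94 g/mol → mol Na3PO4 = 6.235 / 163.94 = 0.03803
n = 0.4564 / 0.03803 = 12.00 ≈ 12 → Na3PO4·12H2O

Na3PO4·12H2O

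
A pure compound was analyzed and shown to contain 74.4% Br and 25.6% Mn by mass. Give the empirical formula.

Assume 100 g: 74.4 g Br, 25.6 g Mn.
Br: 74.4 g ÷ 79.90 g/mol = 0.9312 mol
Mn: 25.6 g ÷ 54.94 g/mol = 0.466 mol
Divide by the smallest (0.466 mol Mn): Br 1.998, Mn 1.000
→ Br2Mn

Br2Mn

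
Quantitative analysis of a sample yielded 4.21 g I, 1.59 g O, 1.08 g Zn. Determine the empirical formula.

I: 4.21 g ÷ 126.90 g/mol = 0.03318 mol
O: 1.59 g ÷ 16.00 g/mol = 0.09938 mol
Zn: 1.08 g ÷ 65.38 g/mol = 0.01652 mol
Divide by the smallest (0.01652 mol Zn): I 2.008, O 6.016, Zn 1.000
→ I2O6Zn

I2O6Zn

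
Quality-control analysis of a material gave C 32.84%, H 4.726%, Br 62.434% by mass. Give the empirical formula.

Assume 100 g: 32.84 g C, 4.726 g H, 62.434 g Br.
Moles — C: 32.84 / 12.01 = 2.734 mol; H: 4.726 / 1.008 = 4.688 mol; Br: 62.434 / 79.90 = 0.7814 mol
Smallest is Br at 0.7814 mol; normalising gives C 3.499, H 6.000, Br 1.000
Scaling by 2: C 7.00, H 12.00, Br 2.00 → C7H12Br2

C7H12Br2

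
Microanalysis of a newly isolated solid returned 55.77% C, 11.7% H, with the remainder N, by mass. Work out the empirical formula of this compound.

Assume 100 g: 55.77 g C, 11.7 g H, 32.53 g N.
n(C) = 55.77/12.01 = 4.644, n(H) = 11.7/1.008 = 11.61, n(N) = 32.53/14.01 = 2.322
Ratios (÷ 2.322): C 2.000, H 4.999, N 1.000
Ratio ≈ 2:5:1, so the empirical formula is C2H5N

C2H5N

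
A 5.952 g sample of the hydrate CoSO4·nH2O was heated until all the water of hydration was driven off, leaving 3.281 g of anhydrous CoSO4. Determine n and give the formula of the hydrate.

CoSO4·7H2O

Mass of water lost = 5.952 − 3.281 = 2.671 g → 2.671 / 18.02 = 0.1482 mol H2O
Molar mass of CoSO4 = 155.00 g/mol → mol CoSO4 = 3.281 / 155.00 = 0.02117
n = 0.1482 / 0.02117 = 7.00 ≈ 7 → CoSO4·7H2O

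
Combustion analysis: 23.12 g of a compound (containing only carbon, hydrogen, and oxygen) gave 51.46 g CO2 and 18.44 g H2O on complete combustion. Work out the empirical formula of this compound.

C8H14O3

mol C = 51.46 / 44.01 = 1.169; mass C = 1.169 × 12.01 = 14.04 g
mol H = 2 × (18.44 / 18.02) = 2.047; mass H = 2.047 × 1.008 = 2.063 g
mass O = 23.12 − (16.11) = 7.014 g → mol O = 0.4384
Divide by the smallest (0.4384 mol O): C 2.667, H 4.669, O 1.000
Scaling by 3: C 8.00, H 14.01, O 3.00 → C8H14O3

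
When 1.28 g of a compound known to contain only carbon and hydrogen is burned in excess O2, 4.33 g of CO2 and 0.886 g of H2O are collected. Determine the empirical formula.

mol C = 4.33 / 44.01 = 0.09839; mass C = 0.09839 × 12.01 = 1.182 g
mol H = 2 × (0.886 / 18.02) = 0.09834; mass H = 0.09834 × 1.008 = 0.09912 g
Ratios (÷ 0.09834): C 1.001, H 1.000
→ CH

CH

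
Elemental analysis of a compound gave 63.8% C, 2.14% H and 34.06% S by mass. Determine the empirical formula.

C5H2S

Assume 100 g: 63.8 g C, 2.14 g H, 34.06 g S.
C: 63.8 g ÷ 12.01 g/mol = 5.312 mol
H: 2.14 g ÷ 1.008 g/mol = 2.123 mol
S: 34.06 g ÷ 32.07 g/mol = 1.062 mol
Ratios (÷ 1.062): C 5.002, H 1.999, S 1.000
→ C5H2S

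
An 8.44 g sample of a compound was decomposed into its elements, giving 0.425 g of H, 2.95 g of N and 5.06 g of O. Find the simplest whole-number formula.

H: 0.425 g ÷ 1.008 g/mol = 0.4216 mol
N: 2.95 g ÷ 14.01 g/mol = 0.2106 mol
O: 5.06 g ÷ 16.00 g/mol = 0.3162 mol
Ratios (÷ 0.2106): H 2.002, N 1.000, O 1.502
Multiply by 2: H 4.00, N 2.00, O 3.00 → H4N2O3

H4N2O3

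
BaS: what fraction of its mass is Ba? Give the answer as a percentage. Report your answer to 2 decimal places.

Molar mass = 1(137.33) + 1(32.07) = 169.400 g/mol
Mass of Ba per mole = 1 × 137.33 = 137.330 g
% Ba = 137.330 / 169.400 × 100 = 81.07%

81.07%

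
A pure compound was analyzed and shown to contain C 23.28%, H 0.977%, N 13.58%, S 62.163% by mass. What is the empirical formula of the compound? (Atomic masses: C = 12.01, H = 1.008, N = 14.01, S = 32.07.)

C2HNS2

Assume 100 g: 23.28 g C, 0.977 g H, 13.58 g N, 62.163 g S.
n(C) = 23.28/12.01 = 1.938, n(H) = 0.977/1.008 = 0.9692, n(N) = 13.58/14.01 = 0.9693, n(S) = 62.163/32.07 = 1.938
Smallest is H at 0.9692 mol; normalising gives C 2.000, H 1.000, N 1.000, S 2.000
→ C2HNS2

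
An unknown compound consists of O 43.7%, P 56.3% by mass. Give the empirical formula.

O3P2

Assume 100 g: 43.7 g O, 56.3 g P.
O: 43.7 g ÷ 16.00 g/mol = 2.731 mol
P: 56.3 g ÷ 30.97 g/mol = 1.818 mol
Smallest is P at 1.818 mol; normalising gives O 1.502, P 1.000
Scaling by 2: O 3.00, P 2.00 → O3P2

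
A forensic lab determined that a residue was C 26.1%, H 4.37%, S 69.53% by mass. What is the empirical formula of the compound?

CH2S

Assume 100 g: 26.1 g C, 4.37 g H, 69.53 g S.
n(C) = 26.1/12.01 = 2.173, n(H) = 4.37/1.008 = 4.335, n(S) = 69.53/32.07 = 2.168
Ratios (÷ 2.168): C 1.002, H 2.000, S 1.000
→ CH2S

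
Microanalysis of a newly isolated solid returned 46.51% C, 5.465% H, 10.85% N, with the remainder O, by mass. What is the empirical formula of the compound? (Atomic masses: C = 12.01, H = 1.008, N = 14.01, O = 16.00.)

Assume 100 g: 46.51 g C, 5.465 g H, 10.85 g N, 37.175 g O.
C: 46.51 g ÷ 12.01 g/mol = 3.873 mol
H: 5.465 g ÷ 1.008 g/mol = 5.422 mol
N: 10.85 g ÷ 14.01 g/mol = 0.7744 mol
O: 37.175 g ÷ 16.00 g/mol = 2.323 mol
Divide by the smallest (0.7744 mol N): C 5.000, H 7.001, N 1.000, O 3.000
→ C5H7NO3

C5H7NO3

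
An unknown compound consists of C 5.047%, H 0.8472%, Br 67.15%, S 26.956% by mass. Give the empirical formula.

Assume 100 g: 5.047 g C, 0.8472 g H, 67.15 g Br, 26.956 g S.
n(C) = 5.047/12.01 = 0.4202, n(H) = 0.8472/1.008 = 0.8405, n(Br) = 67.15/79.90 = 0.8404, n(S) = 26.956/32.07 = 0.8405
Ratios (÷ 0.4202): C 1.000, H 2.000, Br 2.000, S 2.000
→ CH2Br2S2

CH2Br2S2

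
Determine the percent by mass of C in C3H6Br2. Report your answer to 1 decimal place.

Molar mass = 3(12.01) + 6(1.008) + 2(79.90) = 201.878 g/mol
Mass of C per mole = 3 × 12.01 = 36.030 g
% C = 36.030 / 201.878 × 100 = 17.8%

17.8%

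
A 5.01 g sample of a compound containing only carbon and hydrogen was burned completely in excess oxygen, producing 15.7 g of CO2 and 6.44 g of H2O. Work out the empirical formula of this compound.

mol C = 15.7 / 44.01 = 0.3567; mass C = 0.3567 × 12.01 = 4.284 g
mol H = 2 × (6.44 / 18.02) = 0.7148; mass H = 0.7148 × 1.008 = 0.7205 g
Divide by the smallest (0.3567 mol C): C 1.000, H 2.004
→ CH2

CH2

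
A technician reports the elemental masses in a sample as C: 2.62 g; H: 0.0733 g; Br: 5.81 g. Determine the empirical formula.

C: 2.62 g ÷ 12.01 g/mol = 0.2182 mol
H: 0.0733 g ÷ 1.008 g/mol = 0.07272 mol
Br: 5.81 g ÷ 79.90 g/mol = 0.07272 mol
Ratios (÷ 0.07272): C 3.000, H 1.000, Br 1.000
Ratio ≈ 3:1:1, so the empirical formula is C3HBr

C3HBr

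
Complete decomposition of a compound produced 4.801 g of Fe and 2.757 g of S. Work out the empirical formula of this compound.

Fe: 4.801 g ÷ 55.85 g/mol = 0.08596 mol
S: 2.757 g ÷ 32.07 g/mol = 0.08597 mol
Smallest is Fe at 0.08596 mol; normalising gives Fe 1.000, S 1.000
→ FeS

FeS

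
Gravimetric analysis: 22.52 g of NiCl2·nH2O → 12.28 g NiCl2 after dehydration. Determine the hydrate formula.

NiCl2·6H2O

Mass of water lost = 22.52 − 12.28 = 10.24 g → 10.24 / 18.02 = 0.5683 mol H2O
Molar mass of NiCl2 = 129.59 g/mol → mol NiCl2 = 12.28 / 129.59 = 0.09476
n = 0.5683 / 0.09476 = 6.00 ≈ 6 → NiCl2·6H2O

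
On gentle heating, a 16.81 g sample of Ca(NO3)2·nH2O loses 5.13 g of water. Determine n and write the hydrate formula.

Ca(NO3)2·4H2O

Mass of anhydrous Ca(NO3)2 = 16.81 − 5.13 = 11.68 g
mol H2O = 5.13 / 18.02 = 0.2847
Molar mass of Ca(NO3)2 = 164.10 g/mol → mol Ca(NO3)2 = 11.68 / 164.10 = 0.07118
n = 0.2847 / 0.07118 = 4.00 ≈ 4 → Ca(NO3)2·4H2O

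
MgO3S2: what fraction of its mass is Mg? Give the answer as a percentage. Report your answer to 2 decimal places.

17.82%

Molar mass = 1(24.31) + 3(16.00) + 2(32.07) = 136.450 g/mol
Mass of Mg per mole = 1 × 24.31 = 24.310 g
% Mg = 24.310 / 136.450 × 100 = 17.82%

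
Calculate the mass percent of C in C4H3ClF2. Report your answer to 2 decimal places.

38.58%

Molar mass = 4(12.01) + 3(1.008) + 1(35.45) + 2(19.00) = 124.514 g/mol
Mass of C per mole = 4 × 12.01 = 48.040 g
% C = 48.040 / 124.514 × 100 = 38.58%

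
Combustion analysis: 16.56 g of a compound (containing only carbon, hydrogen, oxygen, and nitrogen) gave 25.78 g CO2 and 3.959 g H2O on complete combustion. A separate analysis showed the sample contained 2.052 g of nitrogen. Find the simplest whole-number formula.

mol C = 25.78 / 44.01 = 0.5858; mass C = 0.5858 × 12.01 = 7.035 g
mol H = 2 × (3.959 / 18.02) = 0.4394; mass H = 0.4394 × 1.008 = 0.4429 g
mol N = 2.052 / 14.01 = 0.1465
mass O = 16.56 − (9.530) = 7.030 g → mol O = 0.4394
Divide by the smallest (0.1465 mol N): C 3.999, H 3.000, N 1.000, O 3.000
Ratio ≈ 4:3:1:3, so the empirical formula is C4H3NO3

C4H3NO3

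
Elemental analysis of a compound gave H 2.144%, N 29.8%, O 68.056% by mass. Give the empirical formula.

HNO2

Assume 100 g: 2.144 g H, 29.8 g N, 68.056 g O.
Moles — H: 2.144 / 1.008 = 2.127 mol; N: 29.8 / 14.01 = 2.127 mol; O: 68.056 / 16.00 = 4.253 mol
Ratios (÷ 2.127): H 1.000, N 1.000, O 2.000
Ratio ≈ 1:1:2, so the empirical formula is HNO2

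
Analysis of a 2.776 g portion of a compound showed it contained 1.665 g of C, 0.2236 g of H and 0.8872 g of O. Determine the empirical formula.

Moles — C: 1.665 / 12.01 = 0.1386 mol; H: 0.2236 / 1.008 = 0.2218 mol; O: 0.8872 / 16.00 = 0.05545 mol
Smallest is O at 0.05545 mol; normalising gives C 2.500, H 4.000, O 1.000
Scaling by 2: C 5.00, H 8.00, O 2.00 → C5H8O2

C5H8O2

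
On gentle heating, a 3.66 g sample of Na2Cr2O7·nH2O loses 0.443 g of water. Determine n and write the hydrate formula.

Mass of anhydrous Na2Cr2O7 = 3.66 − 0.443 = 3.217 g
mol H2O = 0.443 / 18.02 = 0.02458
Molar mass of Na2Cr2O7 = 261.98 g/mol → mol Na2Cr2O7 = 3.217 / 261.98 = 0.01228
n = 0.02458 / 0.01228 = 2.00 ≈ 2 → Na2Cr2O7·2H2O

Na2Cr2O7·2H2O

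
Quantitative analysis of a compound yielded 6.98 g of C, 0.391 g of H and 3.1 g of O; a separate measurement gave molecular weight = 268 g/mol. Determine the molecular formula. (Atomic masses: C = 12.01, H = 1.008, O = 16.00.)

Moles — C: 6.98 / 12.01 = 0.5812 mol; H: 0.391 / 1.008 = 0.3879 mol; O: 3.1 / 16.00 = 0.1938 mol
Smallest is O at 0.1938 mol; normalising gives C 3.000, H 2.002, O 1.000
→ C3H2O
Empirical-formula mass = 54.05 g/mol
n = 268 / 54.05 = 4.96 ≈ 5
Molecular formula = (C3H2O)×5 = C15H10O5

C15H10O5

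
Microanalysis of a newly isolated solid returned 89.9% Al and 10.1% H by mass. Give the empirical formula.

Assume 100 g: 89.9 g Al, 10.1 g H.
Al: 89.9 g ÷ 26.98 g/mol = 3.332 mol
H: 10.1 g ÷ 1.008 g/mol = 10.02 mol
Ratios (÷ 3.332): Al 1.000, H 3.007
≈ 1:3 → AlH3

AlH3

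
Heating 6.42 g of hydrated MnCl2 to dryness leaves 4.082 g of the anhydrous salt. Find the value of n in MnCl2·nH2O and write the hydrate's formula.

MnCl2·4H2O

Mass of water lost = 6.42 − 4.082 = 2.338 g → 2.338 / 18.02 = 0.1297 mol H2O
Molar mass of MnCl2 = 125.84 g/mol → mol MnCl2 = 4.082 / 125.84 = 0.03244
n = 0.1297 / 0.03244 = 4.00 ≈ 4 → MnCl2·4H2O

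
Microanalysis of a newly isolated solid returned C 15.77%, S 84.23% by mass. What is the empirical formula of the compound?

CS2

Assume 100 g: 15.77 g C, 84.23 g S.
C: 15.77 g ÷ 12.01 g/mol = 1.313 mol
S: 84.23 g ÷ 32.07 g/mol = 2.626 mol
Ratios (÷ 1.313): C 1.000, S 2.000
≈ 1:2 → CS2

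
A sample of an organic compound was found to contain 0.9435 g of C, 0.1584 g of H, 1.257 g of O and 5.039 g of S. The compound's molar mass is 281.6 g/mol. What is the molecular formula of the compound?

C3H6O3S6

n(C) = 0.9435/12.01 = 0.07856, n(H) = 0.1584/1.008 = 0.1571, n(O) = 1.257/16.00 = 0.07856, n(S) = 5.039/32.07 = 0.1571
Ratios (÷ 0.07856): C 1.000, H 2.000, O 1.000, S 2.000
Ratio ≈ 1:2:1:2, so the empirical formula is CH2OS2
Empirical-formula mass = 94.17 g/mol
n = 281.6 / 94.17 = 2.99 ≈ 3
Molecular formula = (CH2OS2)×3 = C3H6O3S6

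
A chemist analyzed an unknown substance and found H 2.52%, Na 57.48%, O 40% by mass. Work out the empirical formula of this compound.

HNaO

Assume 100 g: 2.52 g H, 57.48 g Na, 40 g O.
Moles — H: 2.52 / 1.008 = 2.5 mol; Na: 57.48 / 22.99 = 2.5 mol; O: 40 / 16.00 = 2.5 mol
Ratios (÷ 2.5): H 1.000, Na 1.000, O 1.000
→ HNaO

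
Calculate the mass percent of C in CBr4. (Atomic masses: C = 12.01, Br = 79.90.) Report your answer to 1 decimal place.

Molar mass = 1(12.01) + 4(79.90) = 331.610 g/mol
Mass of C per mole = 1 × 12.01 = 12.010 g
% C = 12.010 / 331.610 × 100 = 3.6%

3.6%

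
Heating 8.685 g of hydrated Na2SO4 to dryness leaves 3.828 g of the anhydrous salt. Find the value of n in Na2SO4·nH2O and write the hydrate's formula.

Na2SO4·10H2O

Mass of water lost = 8.685 − 3.828 = 4.857 g → 4.857 / 18.02 = 0.2695 mol H2O
Molar mass of Na2SO4 = 142.05 g/mol → mol Na2SO4 = 3.828 / 142.05 = 0.02695
n = 0.2695 / 0.02695 = 10.00 ≈ 10 → Na2SO4·10H2O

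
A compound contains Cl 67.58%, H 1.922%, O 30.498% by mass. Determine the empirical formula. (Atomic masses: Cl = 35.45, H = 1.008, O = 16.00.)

ClHO

Assume 100 g: 67.58 g Cl, 1.922 g H, 30.498 g O.
Moles — Cl: 67.58 / 35.45 = 1.906 mol; H: 1.922 / 1.008 = 1.907 mol; O: 30.498 / 16.00 = 1.906 mol
Smallest is O at 1.906 mol; normalising gives Cl 1.000, H 1.000, O 1.000
Ratio ≈ 1:1:1, so the empirical formula is ClHO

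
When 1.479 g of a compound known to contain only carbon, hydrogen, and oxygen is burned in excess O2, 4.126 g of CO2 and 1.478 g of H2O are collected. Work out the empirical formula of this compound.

mol C = 4.126 / 44.01 = 0.09375; mass C = 0.09375 × 12.01 = 1.126 g
mol H = 2 × (1.478 / 18.02) = 0.1640; mass H = 0.1640 × 1.008 = 0.1654 g
mass O = 1.479 − (1.291) = 0.1877 g → mol O = 0.01173
Smallest is O at 0.01173 mol; normalising gives C 7.992, H 13.984, O 1.000
Ratio ≈ 8:14:1, so the empirical formula is C8H14O

C8H14O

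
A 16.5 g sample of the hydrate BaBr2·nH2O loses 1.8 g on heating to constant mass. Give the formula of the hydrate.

BaBr2·2H2O

Mass of anhydrous BaBr2 = 16.5 − 1.8 = 14.7 g
mol H2O = 1.8 / 18.02 = 0.09989
Molar mass of BaBr2 = 297.13 g/mol → mol BaBr2 = 14.7 / 297.13 = 0.04947
n = 0.09989 / 0.04947 = 2.02 ≈ 2 → BaBr2·2H2O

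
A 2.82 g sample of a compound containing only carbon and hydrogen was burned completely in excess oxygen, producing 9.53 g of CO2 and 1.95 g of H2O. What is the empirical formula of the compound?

mol C = 9.53 / 44.01 = 0.2165; mass C = 0.2165 × 12.01 = 2.601 g
mol H = 2 × (1.95 / 18.02) = 0.2164; mass H = 0.2164 × 1.008 = 0.2182 g
Ratios (÷ 0.2164): C 1.001, H 1.000
→ CH

CH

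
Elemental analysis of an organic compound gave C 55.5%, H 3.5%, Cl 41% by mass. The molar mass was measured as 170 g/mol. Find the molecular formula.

C8H6Cl2

Assume 100 g: 55.5 g C, 3.5 g H, 41 g Cl.
Moles — C: 55.5 / 12.01 = 4.621 mol; H: 3.5 / 1.008 = 3.472 mol; Cl: 41 / 35.45 = 1.157 mol
Smallest is Cl at 1.157 mol; normalising gives C 3.996, H 3.002, Cl 1.000
Ratio ≈ 4:3:1, so the empirical formula is C4H3Cl
Empirical-formula mass = 86.51 g/mol
n = 170 / 86.51 = 1.96 ≈ 2
Molecular formula = (C4H3Cl)×2 = C8H6Cl2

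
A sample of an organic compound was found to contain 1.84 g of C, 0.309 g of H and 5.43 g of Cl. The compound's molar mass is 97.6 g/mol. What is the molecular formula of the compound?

n(C) = 1.84/12.01 = 0.1532, n(H) = 0.309/1.008 = 0.3065, n(Cl) = 5.43/35.45 = 0.1532
Divide by the smallest (0.1532 mol Cl): C 1.000, H 2.001, Cl 1.000
→ CH2Cl
Empirical-formula mass = 49.48 g/mol
n = 97.6 / 49.48 = 1.97 ≈ 2
Molecular formula = (CH2Cl)×2 = C2H4Cl2

C2H4Cl2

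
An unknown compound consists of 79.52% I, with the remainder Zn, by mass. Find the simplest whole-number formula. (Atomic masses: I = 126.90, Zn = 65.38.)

Assume 100 g: 79.52 g I, 20.48 g Zn.
I: 79.52 g ÷ 126.90 g/mol = 0.6266 mol
Zn: 20.48 g ÷ 65.38 g/mol = 0.3132 mol
Ratios (÷ 0.3132): I 2.000, Zn 1.000
Ratio ≈ 2:1, so the empirical formula is I2Zn

I2Zn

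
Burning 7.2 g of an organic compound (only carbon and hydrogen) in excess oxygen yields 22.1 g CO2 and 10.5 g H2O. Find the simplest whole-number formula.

mol C = 22.1 / 44.01 = 0.5022; mass C = 0.5022 × 12.01 = 6.031 g
mol H = 2 × (10.5 / 18.02) = 1.165; mass H = 1.165 × 1.008 = 1.175 g
Divide by the smallest (0.5022 mol C): C 1.000, H 2.321
Scaling by 3: C 3.00, H 6.96 → C3H7

C3H7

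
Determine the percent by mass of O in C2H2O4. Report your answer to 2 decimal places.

Molar mass = 2(12.01) + 2(1.008) + 4(16.00) = 90.036 g/mol
Mass of O per mole = 4 × 16.00 = 64.000 g
% O = 64.000 / 90.036 × 100 = 71.08%

71.08%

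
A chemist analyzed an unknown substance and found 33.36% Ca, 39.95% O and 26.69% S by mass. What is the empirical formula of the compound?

CaO3S

Assume 100 g: 33.36 g Ca, 39.95 g O, 26.69 g S.
Moles — Ca: 33.36 / 40.08 = 0.8323 mol; O: 39.95 / 16.00 = 2.497 mol; S: 26.69 / 32.07 = 0.8322 mol
Ratios (÷ 0.8322): Ca 1.000, O 3.000, S 1.000
→ CaO3S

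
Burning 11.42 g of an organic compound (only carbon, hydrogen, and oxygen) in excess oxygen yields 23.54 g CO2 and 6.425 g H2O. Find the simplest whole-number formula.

C6H8O3

mol C = 23.54 / 44.01 = 0.5349; mass C = 0.5349 × 12.01 = 6.424 g
mol H = 2 × (6.425 / 18.02) = 0.7131; mass H = 0.7131 × 1.008 = 0.7188 g
mass O = 11.42 − (7.143) = 4.277 g → mol O = 0.2673
Ratios (÷ 0.2673): C 2.001, H 2.667, O 1.000
×3: C 6.00, H 8.00, O 3.00 → C6H8O3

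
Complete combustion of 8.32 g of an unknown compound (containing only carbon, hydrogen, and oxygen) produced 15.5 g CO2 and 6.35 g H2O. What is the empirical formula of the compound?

C5H10O3

mol C = 15.5 / 44.01 = 0.3522; mass C = 0.3522 × 12.01 = 4.230 g
mol H = 2 × (6.35 / 18.02) = 0.7048; mass H = 0.7048 × 1.008 = 0.7104 g
mass O = 8.32 − (4.940) = 3.380 g → mol O = 0.2112
Ratios (÷ 0.2112): C 1.667, H 3.336, O 1.000
×3: C 5.00, H 10.01, O 3.00 → C5H10O3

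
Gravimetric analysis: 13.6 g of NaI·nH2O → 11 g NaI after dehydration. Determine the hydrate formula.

NaI·2H2O

Mass of water lost = 13.6 − 11 = 2.6 g → 2.6 / 18.02 = 0.1443 mol H2O
Molar mass of NaI = 149.89 g/mol → mol NaI = 11 / 149.89 = 0.07339
n = 0.1443 / 0.07339 = 1.97 ≈ 2 → NaI·2H2O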